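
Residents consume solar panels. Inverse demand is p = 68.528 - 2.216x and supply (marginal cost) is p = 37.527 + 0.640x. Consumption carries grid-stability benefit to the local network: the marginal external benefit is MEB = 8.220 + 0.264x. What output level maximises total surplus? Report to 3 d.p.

Social marginal benefit = demand + MEB = 76.748 - 1.952x.
Set SMB = MC: 76.748 - 1.952x = 37.527 + 0.640x → x* = 15.1316.

x* = 15.132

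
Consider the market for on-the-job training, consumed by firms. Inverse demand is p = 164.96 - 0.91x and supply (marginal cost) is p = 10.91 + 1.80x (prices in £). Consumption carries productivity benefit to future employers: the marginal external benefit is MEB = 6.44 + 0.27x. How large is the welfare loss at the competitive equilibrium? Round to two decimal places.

DWL = £97.28

Market equilibrium (private): 10.91 + 1.80x = 164.96 - 0.91x → x_m = 56.8450.
Social marginal benefit = demand + MEB = 171.40 - 0.64x.
Set SMB = MC: 171.40 - 0.64x = 10.91 + 1.80x → x* = 65.7746.
Between x* and x_m the wedge SMB − MC runs linearly from 0 to MEB(x_m), so the loss is a triangle.
DWL = ½ × 8.9296 × 21.7882 = 97.2800.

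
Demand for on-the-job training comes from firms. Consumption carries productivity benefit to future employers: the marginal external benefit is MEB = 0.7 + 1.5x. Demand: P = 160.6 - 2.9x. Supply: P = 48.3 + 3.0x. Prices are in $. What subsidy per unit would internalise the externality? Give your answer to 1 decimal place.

Social marginal benefit = demand + MEB = 161.3 - 1.4x.
Set SMB = MC: 161.3 - 1.4x = 48.3 + 3.0x → x* = 25.6818.
The Pigouvian subsidy equals MEB at x*: 0.7 + 1.5×25.6818 = 39.2227.

subsidy = $39.2 per unit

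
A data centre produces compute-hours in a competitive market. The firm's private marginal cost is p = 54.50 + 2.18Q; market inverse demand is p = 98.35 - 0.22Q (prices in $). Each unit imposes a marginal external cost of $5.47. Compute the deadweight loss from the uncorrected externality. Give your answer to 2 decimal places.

Market equilibrium (private): 54.50 + 2.18Q = 98.35 - 0.22Q → Q_m = 18.2708.
Social marginal cost = private MC + MEC = 59.97 + 2.18Q.
Set SMC = demand: 59.97 + 2.18Q = 98.35 - 0.22Q → Q* = 15.9917.
Between Q* and Q_m the wedge SMC − demand runs linearly from 0 to MEC(Q_m), so the loss is a triangle.
DWL = ½ × 2.2791 × 5.4700 = 6.2333.

DWL = $6.23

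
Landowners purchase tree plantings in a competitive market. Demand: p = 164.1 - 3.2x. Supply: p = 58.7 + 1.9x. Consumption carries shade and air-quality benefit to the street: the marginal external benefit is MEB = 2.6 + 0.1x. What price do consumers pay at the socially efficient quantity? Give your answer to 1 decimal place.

P = 95.0

Social marginal benefit = demand + MEB = 166.7 - 3.1x.
Set SMB = MC: 166.7 - 3.1x = 58.7 + 1.9x → x* = 21.6000.
Consumer price on the demand curve at x*: 164.1 − 3.2×21.6000 = 94.9800.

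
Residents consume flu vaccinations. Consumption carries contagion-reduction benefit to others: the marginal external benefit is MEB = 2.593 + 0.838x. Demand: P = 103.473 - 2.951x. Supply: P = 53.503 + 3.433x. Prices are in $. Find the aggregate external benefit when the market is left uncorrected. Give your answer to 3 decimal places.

$45.968

Market equilibrium (private): 53.503 + 3.433x = 103.473 - 2.951x → x_m = 7.8274.
Total external benefit = ∫₀^{x_m} (2.593 + 0.838x) dx = 2.593×7.8274 + ½×0.838×7.8274² = 45.9678.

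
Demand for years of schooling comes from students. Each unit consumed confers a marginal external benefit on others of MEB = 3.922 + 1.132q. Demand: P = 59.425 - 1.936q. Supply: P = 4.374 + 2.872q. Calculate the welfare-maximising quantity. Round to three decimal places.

Social marginal benefit = demand + MEB = 63.347 - 0.804q.
Set SMB = MC: 63.347 - 0.804q = 4.374 + 2.872q → q* = 16.0427.

q* = 16.043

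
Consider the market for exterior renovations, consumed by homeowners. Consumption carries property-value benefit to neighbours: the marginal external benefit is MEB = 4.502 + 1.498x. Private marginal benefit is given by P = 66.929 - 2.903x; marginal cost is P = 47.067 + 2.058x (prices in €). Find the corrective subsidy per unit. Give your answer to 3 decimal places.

subsidy = €15.041 per unit

Social marginal benefit = demand + MEB = 71.431 - 1.405x.
Set SMB = MC: 71.431 - 1.405x = 47.067 + 2.058x → x* = 7.0355.
The Pigouvian subsidy equals MEB at x*: 4.502 + 1.498×7.0355 = 15.0412.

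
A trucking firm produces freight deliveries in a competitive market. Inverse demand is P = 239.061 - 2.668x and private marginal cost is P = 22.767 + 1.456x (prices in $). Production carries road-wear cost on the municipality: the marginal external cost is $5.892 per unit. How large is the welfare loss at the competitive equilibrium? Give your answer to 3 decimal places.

Market equilibrium (private): 22.767 + 1.456x = 239.061 - 2.668x → x_m = 52.4476.
Social marginal cost = private MC + MEC = 28.659 + 1.456x.
Set SMC = demand: 28.659 + 1.456x = 239.061 - 2.668x → x* = 51.0189.
Between x* and x_m the wedge SMC − demand runs linearly from 0 to MEC(x_m), so the loss is a triangle.
DWL = ½ × 1.4287 × 5.8920 = 4.2090.

DWL = $4.209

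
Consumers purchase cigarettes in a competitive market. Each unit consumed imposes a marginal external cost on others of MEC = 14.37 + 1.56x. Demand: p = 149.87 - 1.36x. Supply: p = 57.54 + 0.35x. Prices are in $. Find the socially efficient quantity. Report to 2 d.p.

x* = 23.84

Social marginal benefit = demand − MEC = 135.50 - 2.92x.
Set SMB = MC: 135.50 - 2.92x = 57.54 + 0.35x → x* = 23.8410.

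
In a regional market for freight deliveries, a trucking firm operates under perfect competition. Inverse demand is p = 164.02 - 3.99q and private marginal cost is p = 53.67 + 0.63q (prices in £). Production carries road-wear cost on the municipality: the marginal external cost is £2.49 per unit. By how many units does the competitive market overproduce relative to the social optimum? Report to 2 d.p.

0.54 units

Market equilibrium (private): 53.67 + 0.63q = 164.02 - 3.99q → q_m = 23.8853.
Social marginal cost = private MC + MEC = 56.16 + 0.63q.
Set SMC = demand: 56.16 + 0.63q = 164.02 - 3.99q → q* = 23.3463.
Gap = |23.8853 − 23.3463| = 0.5390.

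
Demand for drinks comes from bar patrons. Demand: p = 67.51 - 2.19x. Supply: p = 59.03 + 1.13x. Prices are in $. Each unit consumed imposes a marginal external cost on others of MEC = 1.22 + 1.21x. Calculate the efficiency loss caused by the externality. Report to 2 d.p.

DWL = $2.05

Market equilibrium (private): 59.03 + 1.13x = 67.51 - 2.19x → x_m = 2.5542.
Social marginal benefit = demand − MEC = 66.29 - 3.40x.
Set SMB = MC: 66.29 - 3.40x = 59.03 + 1.13x → x* = 1.6026.
The welfare-loss triangle has base |x_m − x*| and height MEC(x_m) (the vertical gap between SMB and MC is zero at x* and MEC at x_m).
DWL = ½ × 0.9516 × 4.3106 = 2.0510.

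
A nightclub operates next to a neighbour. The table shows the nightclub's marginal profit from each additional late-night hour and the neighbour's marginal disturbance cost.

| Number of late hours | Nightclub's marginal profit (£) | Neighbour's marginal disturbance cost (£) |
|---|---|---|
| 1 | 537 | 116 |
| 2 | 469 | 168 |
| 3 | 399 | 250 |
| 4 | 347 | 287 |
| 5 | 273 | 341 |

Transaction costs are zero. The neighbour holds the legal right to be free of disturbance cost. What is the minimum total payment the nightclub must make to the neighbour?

£821

Efficient level: marginal profit ≥ marginal disturbance cost through level 4, so k* = 4.
With the neighbour holding the right, the nightclub must at least compensate total damage at k*: 116 + 168 + 250 + 287 = 821.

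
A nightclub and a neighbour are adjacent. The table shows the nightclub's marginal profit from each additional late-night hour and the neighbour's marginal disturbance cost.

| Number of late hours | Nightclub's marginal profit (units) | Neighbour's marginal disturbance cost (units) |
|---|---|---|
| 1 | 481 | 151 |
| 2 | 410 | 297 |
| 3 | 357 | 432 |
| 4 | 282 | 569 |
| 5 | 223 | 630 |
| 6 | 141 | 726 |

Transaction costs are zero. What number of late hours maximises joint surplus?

Bargaining reaches the level where marginal profit last exceeds marginal disturbance cost.
That holds through level 2 (410 ≥ 297) but not at 3 (357 < 432).

2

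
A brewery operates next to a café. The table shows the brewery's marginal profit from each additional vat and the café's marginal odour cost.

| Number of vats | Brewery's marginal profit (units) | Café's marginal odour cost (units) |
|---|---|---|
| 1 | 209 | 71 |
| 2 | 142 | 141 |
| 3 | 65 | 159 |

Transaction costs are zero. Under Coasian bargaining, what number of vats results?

Bargaining reaches the level where marginal profit last exceeds marginal odour cost.
That holds through level 2 (142 ≥ 141) but not at 3 (65 < 159).

2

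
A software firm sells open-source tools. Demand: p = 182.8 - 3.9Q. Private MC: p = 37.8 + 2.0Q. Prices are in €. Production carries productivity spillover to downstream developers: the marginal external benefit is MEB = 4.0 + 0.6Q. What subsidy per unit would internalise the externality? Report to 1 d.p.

subsidy = €20.9 per unit

Social marginal cost = private MC − MEB = 33.8 + 1.4Q.
Set SMC = demand: 33.8 + 1.4Q = 182.8 - 3.9Q → Q* = 28.1132.
The Pigouvian subsidy equals MEB at Q*: 4.0 + 0.6×28.1132 = 20.8679.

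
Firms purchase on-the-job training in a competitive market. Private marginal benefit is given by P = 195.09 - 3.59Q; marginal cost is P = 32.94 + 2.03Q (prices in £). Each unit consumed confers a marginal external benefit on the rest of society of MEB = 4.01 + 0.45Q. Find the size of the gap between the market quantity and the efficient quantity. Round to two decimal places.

Market equilibrium (private): 32.94 + 2.03Q = 195.09 - 3.59Q → Q_m = 28.8523.
Social marginal benefit = demand + MEB = 199.10 - 3.14Q.
Set SMB = MC: 199.10 - 3.14Q = 32.94 + 2.03Q → Q* = 32.1393.
Gap = |28.8523 − 32.1393| = 3.2870.

3.29 units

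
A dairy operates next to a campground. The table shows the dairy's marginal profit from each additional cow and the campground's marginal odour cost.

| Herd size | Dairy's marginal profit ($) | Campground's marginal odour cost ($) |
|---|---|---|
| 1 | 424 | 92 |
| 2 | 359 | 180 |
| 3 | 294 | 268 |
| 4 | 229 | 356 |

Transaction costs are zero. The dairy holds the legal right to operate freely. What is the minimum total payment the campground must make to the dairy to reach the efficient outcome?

$229

Left alone the dairy would choose level 4 (marginal profit stays positive).
Efficient level: k* = 3 (marginal profit ≥ marginal odour cost through 3).
The campground must at least cover the dairy's forgone profit from cutting 4→3: 229 = 229.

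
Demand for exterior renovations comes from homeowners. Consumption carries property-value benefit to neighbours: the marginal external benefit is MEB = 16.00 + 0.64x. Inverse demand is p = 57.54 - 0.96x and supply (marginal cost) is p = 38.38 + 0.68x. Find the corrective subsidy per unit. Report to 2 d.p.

subsidy = 38.50 per unit

Social marginal benefit = demand + MEB = 73.54 - 0.32x.
Set SMB = MC: 73.54 - 0.32x = 38.38 + 0.68x → x* = 35.1600.
The Pigouvian subsidy equals MEB at x*: 16.00 + 0.64×35.1600 = 38.5024.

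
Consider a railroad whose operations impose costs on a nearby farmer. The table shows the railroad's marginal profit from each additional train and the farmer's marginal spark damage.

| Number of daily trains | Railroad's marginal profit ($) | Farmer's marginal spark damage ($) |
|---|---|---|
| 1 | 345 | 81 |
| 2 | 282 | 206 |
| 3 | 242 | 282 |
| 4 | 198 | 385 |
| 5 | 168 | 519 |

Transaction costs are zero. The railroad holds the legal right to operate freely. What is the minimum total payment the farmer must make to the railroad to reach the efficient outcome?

$608

Left alone the railroad would choose level 5 (marginal profit stays positive).
Efficient level: k* = 2 (marginal profit ≥ marginal spark damage through 2).
The farmer must at least cover the railroad's forgone profit from cutting 5→2: 242 + 198 + 168 = 608.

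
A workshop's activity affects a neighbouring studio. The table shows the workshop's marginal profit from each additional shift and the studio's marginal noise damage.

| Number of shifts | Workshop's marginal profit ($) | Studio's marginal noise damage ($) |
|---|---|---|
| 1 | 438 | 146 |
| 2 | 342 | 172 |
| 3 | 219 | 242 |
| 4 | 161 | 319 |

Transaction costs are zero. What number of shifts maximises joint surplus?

Bargaining reaches the level where marginal profit last exceeds marginal noise damage.
That holds through level 2 (342 ≥ 172) but not at 3 (219 < 242).

2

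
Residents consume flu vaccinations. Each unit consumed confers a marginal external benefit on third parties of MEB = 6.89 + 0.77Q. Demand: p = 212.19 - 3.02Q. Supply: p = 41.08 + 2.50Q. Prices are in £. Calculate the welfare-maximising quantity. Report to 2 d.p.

Social marginal benefit = demand + MEB = 219.08 - 2.25Q.
Set SMB = MC: 219.08 - 2.25Q = 41.08 + 2.50Q → Q* = 37.4737.

Q* = 37.47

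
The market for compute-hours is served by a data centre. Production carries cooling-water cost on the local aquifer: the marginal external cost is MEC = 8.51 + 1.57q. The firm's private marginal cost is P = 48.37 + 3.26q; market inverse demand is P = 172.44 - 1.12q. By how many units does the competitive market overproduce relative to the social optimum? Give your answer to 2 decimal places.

Market equilibrium (private): 48.37 + 3.26q = 172.44 - 1.12q → q_m = 28.3265.
Social marginal cost = private MC + MEC = 56.88 + 4.83q.
Set SMC = demand: 56.88 + 4.83q = 172.44 - 1.12q → q* = 19.4218.
Gap = |28.3265 − 19.4218| = 8.9047.

8.90 units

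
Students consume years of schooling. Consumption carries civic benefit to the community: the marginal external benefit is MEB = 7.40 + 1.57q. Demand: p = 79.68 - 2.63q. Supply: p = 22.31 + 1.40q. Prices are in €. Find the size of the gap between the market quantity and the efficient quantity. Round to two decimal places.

Market equilibrium (private): 22.31 + 1.40q = 79.68 - 2.63q → q_m = 14.2357.
Social marginal benefit = demand + MEB = 87.08 - 1.06q.
Set SMB = MC: 87.08 - 1.06q = 22.31 + 1.40q → q* = 26.3293.
Gap = |14.2357 − 26.3293| = 12.0936.

12.09 units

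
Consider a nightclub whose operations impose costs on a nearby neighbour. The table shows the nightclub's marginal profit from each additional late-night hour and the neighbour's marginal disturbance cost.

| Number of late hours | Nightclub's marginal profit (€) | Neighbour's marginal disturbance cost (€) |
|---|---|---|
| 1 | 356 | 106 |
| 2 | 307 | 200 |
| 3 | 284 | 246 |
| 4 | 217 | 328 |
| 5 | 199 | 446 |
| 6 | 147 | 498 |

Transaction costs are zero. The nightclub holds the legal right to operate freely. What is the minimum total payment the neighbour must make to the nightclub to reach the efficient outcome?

Left alone the nightclub would choose level 6 (marginal profit stays positive).
Efficient level: k* = 3 (marginal profit ≥ marginal disturbance cost through 3).
The neighbour must at least cover the nightclub's forgone profit from cutting 6→3: 217 + 199 + 147 = 563.

€563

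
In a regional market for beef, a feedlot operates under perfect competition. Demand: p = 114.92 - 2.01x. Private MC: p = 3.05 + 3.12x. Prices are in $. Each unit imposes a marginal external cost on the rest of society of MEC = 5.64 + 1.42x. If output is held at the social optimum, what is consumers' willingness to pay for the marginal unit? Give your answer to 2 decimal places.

P = $82.32

Social marginal cost = private MC + MEC = 8.69 + 4.54x.
Set SMC = demand: 8.69 + 4.54x = 114.92 - 2.01x → x* = 16.2183.
Consumer price on the demand curve at x*: 114.92 − 2.01×16.2183 = 82.3212.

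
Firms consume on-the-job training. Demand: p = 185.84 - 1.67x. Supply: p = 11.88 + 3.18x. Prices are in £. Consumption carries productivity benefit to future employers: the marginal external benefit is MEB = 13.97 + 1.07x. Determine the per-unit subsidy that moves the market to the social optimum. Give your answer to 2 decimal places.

subsidy = £67.17 per unit

Social marginal benefit = demand + MEB = 199.81 - 0.60x.
Set SMB = MC: 199.81 - 0.60x = 11.88 + 3.18x → x* = 49.7169.
The Pigouvian subsidy equals MEB at x*: 13.97 + 1.07×49.7169 = 67.1671.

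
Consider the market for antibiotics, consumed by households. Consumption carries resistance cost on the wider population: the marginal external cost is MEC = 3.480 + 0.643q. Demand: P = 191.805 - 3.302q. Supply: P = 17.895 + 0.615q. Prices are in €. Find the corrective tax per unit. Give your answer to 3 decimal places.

tax = €27.512 per unit

Social marginal benefit = demand − MEC = 188.325 - 3.945q.
Set SMB = MC: 188.325 - 3.945q = 17.895 + 0.615q → q* = 37.3750.
The Pigouvian tax equals MEC at q*: 3.480 + 0.643×37.3750 = 27.5121.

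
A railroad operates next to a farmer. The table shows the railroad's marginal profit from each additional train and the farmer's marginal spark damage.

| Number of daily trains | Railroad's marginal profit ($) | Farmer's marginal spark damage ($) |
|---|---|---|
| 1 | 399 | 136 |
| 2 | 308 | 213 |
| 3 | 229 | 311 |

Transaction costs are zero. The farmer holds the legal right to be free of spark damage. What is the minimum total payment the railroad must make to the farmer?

$349

Efficient level: marginal profit ≥ marginal spark damage through level 2, so k* = 2.
With the farmer holding the right, the railroad must at least compensate total damage at k*: 136 + 213 = 349.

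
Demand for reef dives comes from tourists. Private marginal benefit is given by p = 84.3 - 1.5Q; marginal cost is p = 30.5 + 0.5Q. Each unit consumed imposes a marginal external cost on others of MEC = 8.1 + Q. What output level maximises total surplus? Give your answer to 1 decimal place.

Q* = 15.2

Social marginal benefit = demand − MEC = 76.2 - 2.5Q.
Set SMB = MC: 76.2 - 2.5Q = 30.5 + 0.5Q → Q* = 15.2333.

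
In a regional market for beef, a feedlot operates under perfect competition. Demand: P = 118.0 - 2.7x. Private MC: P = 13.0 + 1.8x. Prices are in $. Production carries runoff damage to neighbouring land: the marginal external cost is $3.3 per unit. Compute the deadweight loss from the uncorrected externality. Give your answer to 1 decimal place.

DWL = $1.2

Market equilibrium (private): 13.0 + 1.8x = 118.0 - 2.7x → x_m = 23.3333.
Social marginal cost = private MC + MEC = 16.3 + 1.8x.
Set SMC = demand: 16.3 + 1.8x = 118.0 - 2.7x → x* = 22.6000.
The welfare-loss triangle has base |x_m − x*| and height MEC(x_m) (the vertical gap between SMC and demand is zero at x* and MEC at x_m).
DWL = ½ × 0.7333 × 3.3000 = 1.2099.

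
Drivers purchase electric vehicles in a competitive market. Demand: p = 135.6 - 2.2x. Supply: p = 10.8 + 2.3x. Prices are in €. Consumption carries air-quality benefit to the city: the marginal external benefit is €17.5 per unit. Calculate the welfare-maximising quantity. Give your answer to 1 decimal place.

x* = 31.6

Social marginal benefit = demand + MEB = 153.1 - 2.2x.
Set SMB = MC: 153.1 - 2.2x = 10.8 + 2.3x → x* = 31.6222.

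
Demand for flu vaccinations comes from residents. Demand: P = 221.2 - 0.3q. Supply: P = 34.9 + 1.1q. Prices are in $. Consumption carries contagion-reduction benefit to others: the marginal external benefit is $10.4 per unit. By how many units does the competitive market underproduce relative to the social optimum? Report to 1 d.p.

7.4 units

Market equilibrium (private): 34.9 + 1.1q = 221.2 - 0.3q → q_m = 133.0714.
Social marginal benefit = demand + MEB = 231.6 - 0.3q.
Set SMB = MC: 231.6 - 0.3q = 34.9 + 1.1q → q* = 140.5000.
Gap = |133.0714 − 140.5000| = 7.4286.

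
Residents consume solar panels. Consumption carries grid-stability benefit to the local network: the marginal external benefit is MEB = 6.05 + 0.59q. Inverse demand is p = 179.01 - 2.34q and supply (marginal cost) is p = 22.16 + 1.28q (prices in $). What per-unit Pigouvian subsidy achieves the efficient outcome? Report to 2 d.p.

subsidy = $37.77 per unit

Social marginal benefit = demand + MEB = 185.06 - 1.75q.
Set SMB = MC: 185.06 - 1.75q = 22.16 + 1.28q → q* = 53.7624.
The Pigouvian subsidy equals MEB at q*: 6.05 + 0.59×53.7624 = 37.7698.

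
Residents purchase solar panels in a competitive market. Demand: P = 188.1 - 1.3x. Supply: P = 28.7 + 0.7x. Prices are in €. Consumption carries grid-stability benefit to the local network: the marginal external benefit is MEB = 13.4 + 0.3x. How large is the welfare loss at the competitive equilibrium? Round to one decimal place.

DWL = €409.4

Market equilibrium (private): 28.7 + 0.7x = 188.1 - 1.3x → x_m = 79.7000.
Social marginal benefit = demand + MEB = 201.5 - x.
Set SMB = MC: 201.5 - x = 28.7 + 0.7x → x* = 101.6471.
Height of the DWL triangle at x_m is SMB(x_m) − MC(x_m) = MEB(x_m) = 37.3100.
DWL = ½ × 21.9471 × 37.3100 = 409.4232.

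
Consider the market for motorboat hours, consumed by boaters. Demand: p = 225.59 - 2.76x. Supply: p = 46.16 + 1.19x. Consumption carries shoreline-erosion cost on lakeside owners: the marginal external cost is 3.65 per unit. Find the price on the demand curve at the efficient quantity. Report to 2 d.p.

Social marginal benefit = demand − MEC = 221.94 - 2.76x.
Set SMB = MC: 221.94 - 2.76x = 46.16 + 1.19x → x* = 44.5013.
Consumer price on the demand curve at x*: 225.59 − 2.76×44.5013 = 102.7664.

P = 102.77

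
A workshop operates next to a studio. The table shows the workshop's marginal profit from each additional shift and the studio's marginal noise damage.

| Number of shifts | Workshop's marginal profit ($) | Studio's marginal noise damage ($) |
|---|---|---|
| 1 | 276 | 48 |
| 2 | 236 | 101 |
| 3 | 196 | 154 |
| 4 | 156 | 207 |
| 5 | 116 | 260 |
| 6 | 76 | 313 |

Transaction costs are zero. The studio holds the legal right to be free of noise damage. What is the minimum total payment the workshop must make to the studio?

$303

Efficient level: marginal profit ≥ marginal noise damage through level 3, so k* = 3.
With the studio holding the right, the workshop must at least compensate total damage at k*: 48 + 101 + 154 = 303.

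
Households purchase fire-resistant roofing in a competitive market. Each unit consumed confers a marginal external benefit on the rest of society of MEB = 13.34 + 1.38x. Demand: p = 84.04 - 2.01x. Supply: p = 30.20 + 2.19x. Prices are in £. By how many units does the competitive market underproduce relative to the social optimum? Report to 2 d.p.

11.00 units

Market equilibrium (private): 30.20 + 2.19x = 84.04 - 2.01x → x_m = 12.8190.
Social marginal benefit = demand + MEB = 97.38 - 0.63x.
Set SMB = MC: 97.38 - 0.63x = 30.20 + 2.19x → x* = 23.8227.
Gap = |12.8190 − 23.8227| = 11.0037.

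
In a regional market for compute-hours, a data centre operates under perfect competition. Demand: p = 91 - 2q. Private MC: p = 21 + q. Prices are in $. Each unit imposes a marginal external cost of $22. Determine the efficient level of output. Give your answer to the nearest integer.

q* = 16

Social marginal cost = private MC + MEC = 43 + q.
Set SMC = demand: 43 + q = 91 - 2q → q* = 16.0000.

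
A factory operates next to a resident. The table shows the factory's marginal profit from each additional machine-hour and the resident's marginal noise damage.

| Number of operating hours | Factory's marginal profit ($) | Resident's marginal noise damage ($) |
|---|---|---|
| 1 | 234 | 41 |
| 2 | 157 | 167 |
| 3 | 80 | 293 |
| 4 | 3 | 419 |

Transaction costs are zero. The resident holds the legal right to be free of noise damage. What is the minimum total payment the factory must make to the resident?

Efficient level: marginal profit ≥ marginal noise damage through level 1, so k* = 1.
With the resident holding the right, the factory must at least compensate total damage at k*: 41 = 41.

$41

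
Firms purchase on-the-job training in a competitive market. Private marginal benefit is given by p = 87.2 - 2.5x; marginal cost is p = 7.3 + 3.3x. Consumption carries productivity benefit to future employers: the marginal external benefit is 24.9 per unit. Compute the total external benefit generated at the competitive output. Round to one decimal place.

343.0

Market equilibrium (private): 7.3 + 3.3x = 87.2 - 2.5x → x_m = 13.7759.
Total external benefit = MEB × x_m = 24.9 × 13.7759 = 343.0199.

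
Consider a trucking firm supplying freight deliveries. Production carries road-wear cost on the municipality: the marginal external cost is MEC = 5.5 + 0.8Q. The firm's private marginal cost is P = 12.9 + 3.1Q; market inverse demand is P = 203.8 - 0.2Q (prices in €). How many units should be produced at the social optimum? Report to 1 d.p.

Social marginal cost = private MC + MEC = 18.4 + 3.9Q.
Set SMC = demand: 18.4 + 3.9Q = 203.8 - 0.2Q → Q* = 45.2195.

Q* = 45.2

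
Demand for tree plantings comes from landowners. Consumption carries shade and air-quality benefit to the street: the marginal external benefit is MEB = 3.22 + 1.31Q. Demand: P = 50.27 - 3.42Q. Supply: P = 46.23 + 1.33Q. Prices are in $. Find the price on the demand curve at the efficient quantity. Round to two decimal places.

Social marginal benefit = demand + MEB = 53.49 - 2.11Q.
Set SMB = MC: 53.49 - 2.11Q = 46.23 + 1.33Q → Q* = 2.1105.
Consumer price on the demand curve at Q*: 50.27 − 3.42×2.1105 = 43.0521.

P = $43.05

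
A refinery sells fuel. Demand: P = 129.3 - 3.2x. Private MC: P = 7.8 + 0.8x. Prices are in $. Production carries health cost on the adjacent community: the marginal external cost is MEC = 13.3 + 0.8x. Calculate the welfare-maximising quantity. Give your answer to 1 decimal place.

Social marginal cost = private MC + MEC = 21.1 + 1.6x.
Set SMC = demand: 21.1 + 1.6x = 129.3 - 3.2x → x* = 22.5417.

x* = 22.5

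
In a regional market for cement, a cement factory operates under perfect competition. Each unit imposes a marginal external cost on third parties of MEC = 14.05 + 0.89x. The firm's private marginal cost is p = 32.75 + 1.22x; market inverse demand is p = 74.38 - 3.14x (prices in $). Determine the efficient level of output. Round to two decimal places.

Social marginal cost = private MC + MEC = 46.80 + 2.11x.
Set SMC = demand: 46.80 + 2.11x = 74.38 - 3.14x → x* = 5.2533.

x* = 5.25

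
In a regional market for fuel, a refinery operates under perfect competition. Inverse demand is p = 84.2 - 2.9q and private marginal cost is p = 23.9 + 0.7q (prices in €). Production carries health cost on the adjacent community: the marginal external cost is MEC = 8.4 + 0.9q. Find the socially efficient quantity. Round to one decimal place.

q* = 11.5

Social marginal cost = private MC + MEC = 32.3 + 1.6q.
Set SMC = demand: 32.3 + 1.6q = 84.2 - 2.9q → q* = 11.5333.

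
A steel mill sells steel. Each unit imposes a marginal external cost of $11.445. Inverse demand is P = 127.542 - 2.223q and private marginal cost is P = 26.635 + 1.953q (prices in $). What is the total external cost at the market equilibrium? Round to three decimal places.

Market equilibrium (private): 26.635 + 1.953q = 127.542 - 2.223q → q_m = 24.1636.
Total external cost = MEC × q_m = 11.445 × 24.1636 = 276.5524.

$276.552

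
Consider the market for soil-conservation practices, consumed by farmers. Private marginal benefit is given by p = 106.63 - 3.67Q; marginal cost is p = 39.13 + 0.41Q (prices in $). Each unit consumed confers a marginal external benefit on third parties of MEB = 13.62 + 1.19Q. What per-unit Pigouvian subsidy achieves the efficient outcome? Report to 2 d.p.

Social marginal benefit = demand + MEB = 120.25 - 2.48Q.
Set SMB = MC: 120.25 - 2.48Q = 39.13 + 0.41Q → Q* = 28.0692.
The Pigouvian subsidy equals MEB at Q*: 13.62 + 1.19×28.0692 = 47.0223.

subsidy = $47.02 per unit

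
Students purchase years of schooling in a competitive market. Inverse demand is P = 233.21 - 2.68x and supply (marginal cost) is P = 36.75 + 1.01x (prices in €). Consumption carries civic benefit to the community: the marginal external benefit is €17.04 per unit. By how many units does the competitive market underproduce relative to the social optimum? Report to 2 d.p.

Market equilibrium (private): 36.75 + 1.01x = 233.21 - 2.68x → x_m = 53.2412.
Social marginal benefit = demand + MEB = 250.25 - 2.68x.
Set SMB = MC: 250.25 - 2.68x = 36.75 + 1.01x → x* = 57.8591.
Gap = |53.2412 − 57.8591| = 4.6179.

4.62 units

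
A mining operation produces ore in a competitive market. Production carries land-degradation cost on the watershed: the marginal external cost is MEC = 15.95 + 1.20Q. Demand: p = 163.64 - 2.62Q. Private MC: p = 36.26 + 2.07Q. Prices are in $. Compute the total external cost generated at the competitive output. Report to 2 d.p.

$875.80

Market equilibrium (private): 36.26 + 2.07Q = 163.64 - 2.62Q → Q_m = 27.1599.
Total external cost = ∫₀^{Q_m} (15.95 + 1.20Q) dQ = 15.95×27.1599 + ½×1.20×27.1599² = 875.7965.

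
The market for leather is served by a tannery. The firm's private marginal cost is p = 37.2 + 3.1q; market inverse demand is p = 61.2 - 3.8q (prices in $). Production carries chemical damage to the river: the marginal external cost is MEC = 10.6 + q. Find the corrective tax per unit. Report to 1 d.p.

Social marginal cost = private MC + MEC = 47.8 + 4.1q.
Set SMC = demand: 47.8 + 4.1q = 61.2 - 3.8q → q* = 1.6962.
The Pigouvian tax equals MEC at q*: 10.6 + 1.0×1.6962 = 12.2962.

tax = $12.3 per unit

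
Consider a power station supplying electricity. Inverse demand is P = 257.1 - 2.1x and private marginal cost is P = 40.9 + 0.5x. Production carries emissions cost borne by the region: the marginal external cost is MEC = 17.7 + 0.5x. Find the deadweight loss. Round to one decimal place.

DWL = 566.7

Market equilibrium (private): 40.9 + 0.5x = 257.1 - 2.1x → x_m = 83.1538.
Social marginal cost = private MC + MEC = 58.6 + x.
Set SMC = demand: 58.6 + x = 257.1 - 2.1x → x* = 64.0323.
The welfare-loss triangle has base |x_m − x*| and height MEC(x_m) (the vertical gap between SMC and demand is zero at x* and MEC at x_m).
DWL = ½ × 19.1215 × 59.2769 = 566.7316.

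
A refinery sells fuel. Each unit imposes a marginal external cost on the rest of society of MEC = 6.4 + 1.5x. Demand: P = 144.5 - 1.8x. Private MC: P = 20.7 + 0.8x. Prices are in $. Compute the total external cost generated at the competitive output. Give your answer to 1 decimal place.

Market equilibrium (private): 20.7 + 0.8x = 144.5 - 1.8x → x_m = 47.6154.
Total external cost = ∫₀^{x_m} (6.4 + 1.5x) dx = 6.4×47.6154 + ½×1.5×47.6154² = 2005.1583.

$2005.2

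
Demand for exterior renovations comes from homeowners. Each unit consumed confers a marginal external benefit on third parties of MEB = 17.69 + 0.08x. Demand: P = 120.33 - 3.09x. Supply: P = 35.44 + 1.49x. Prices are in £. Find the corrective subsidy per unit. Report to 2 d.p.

Social marginal benefit = demand + MEB = 138.02 - 3.01x.
Set SMB = MC: 138.02 - 3.01x = 35.44 + 1.49x → x* = 22.7956.
The Pigouvian subsidy equals MEB at x*: 17.69 + 0.08×22.7956 = 19.5136.

subsidy = £19.51 per unit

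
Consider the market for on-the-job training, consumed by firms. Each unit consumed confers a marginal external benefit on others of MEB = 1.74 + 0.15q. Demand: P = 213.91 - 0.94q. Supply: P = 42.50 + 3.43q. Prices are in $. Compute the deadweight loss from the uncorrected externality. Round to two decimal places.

Market equilibrium (private): 42.50 + 3.43q = 213.91 - 0.94q → q_m = 39.2243.
Social marginal benefit = demand + MEB = 215.65 - 0.79q.
Set SMB = MC: 215.65 - 0.79q = 42.50 + 3.43q → q* = 41.0308.
The welfare-loss triangle has base |q_m − q*| and height MEB(q_m) (the vertical gap between SMB and MC is zero at q* and MEB at q_m).
DWL = ½ × 1.8065 × 7.6236 = 6.8860.

DWL = $6.89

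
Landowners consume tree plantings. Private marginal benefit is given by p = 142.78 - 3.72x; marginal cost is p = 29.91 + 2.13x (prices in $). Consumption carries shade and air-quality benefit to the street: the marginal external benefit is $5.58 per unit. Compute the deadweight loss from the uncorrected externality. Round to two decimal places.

Market equilibrium (private): 29.91 + 2.13x = 142.78 - 3.72x → x_m = 19.2940.
Social marginal benefit = demand + MEB = 148.36 - 3.72x.
Set SMB = MC: 148.36 - 3.72x = 29.91 + 2.13x → x* = 20.2479.
The welfare-loss triangle has base |x_m − x*| and height MEB(x_m) (the vertical gap between SMB and MC is zero at x* and MEB at x_m).
DWL = ½ × 0.9539 × 5.5800 = 2.6614.

DWL = $2.66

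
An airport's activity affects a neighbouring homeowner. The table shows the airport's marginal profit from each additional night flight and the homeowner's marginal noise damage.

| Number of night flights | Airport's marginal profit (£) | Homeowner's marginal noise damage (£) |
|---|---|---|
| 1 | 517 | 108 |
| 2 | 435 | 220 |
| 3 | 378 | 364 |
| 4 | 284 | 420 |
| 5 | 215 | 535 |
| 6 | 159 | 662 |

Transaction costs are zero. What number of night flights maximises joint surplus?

Bargaining reaches the level where marginal profit last exceeds marginal noise damage.
That holds through level 3 (378 ≥ 364) but not at 4 (284 < 420).

3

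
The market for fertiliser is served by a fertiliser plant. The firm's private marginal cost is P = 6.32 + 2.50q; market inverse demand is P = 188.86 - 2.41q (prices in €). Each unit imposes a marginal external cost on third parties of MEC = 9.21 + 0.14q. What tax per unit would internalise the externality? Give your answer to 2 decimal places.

Social marginal cost = private MC + MEC = 15.53 + 2.64q.
Set SMC = demand: 15.53 + 2.64q = 188.86 - 2.41q → q* = 34.3228.
The Pigouvian tax equals MEC at q*: 9.21 + 0.14×34.3228 = 14.0152.

tax = €14.02 per unit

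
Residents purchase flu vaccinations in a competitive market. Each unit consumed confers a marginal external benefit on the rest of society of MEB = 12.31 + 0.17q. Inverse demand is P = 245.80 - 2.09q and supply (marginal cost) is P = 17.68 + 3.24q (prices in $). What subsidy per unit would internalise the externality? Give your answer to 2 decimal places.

subsidy = $20.23 per unit

Social marginal benefit = demand + MEB = 258.11 - 1.92q.
Set SMB = MC: 258.11 - 1.92q = 17.68 + 3.24q → q* = 46.5950.
The Pigouvian subsidy equals MEB at q*: 12.31 + 0.17×46.5950 = 20.2312.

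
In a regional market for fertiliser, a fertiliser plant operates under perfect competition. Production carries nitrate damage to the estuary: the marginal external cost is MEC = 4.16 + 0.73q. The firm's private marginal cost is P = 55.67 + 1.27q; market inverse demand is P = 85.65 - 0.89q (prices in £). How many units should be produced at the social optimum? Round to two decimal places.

Social marginal cost = private MC + MEC = 59.83 + 2.00q.
Set SMC = demand: 59.83 + 2.00q = 85.65 - 0.89q → q* = 8.9343.

q* = 8.93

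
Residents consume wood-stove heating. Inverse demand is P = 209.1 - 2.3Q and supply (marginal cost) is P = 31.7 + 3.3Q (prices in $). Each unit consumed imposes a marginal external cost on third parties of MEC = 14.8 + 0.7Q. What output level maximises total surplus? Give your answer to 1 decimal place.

Q* = 25.8

Social marginal benefit = demand − MEC = 194.3 - 3.0Q.
Set SMB = MC: 194.3 - 3.0Q = 31.7 + 3.3Q → Q* = 25.8095.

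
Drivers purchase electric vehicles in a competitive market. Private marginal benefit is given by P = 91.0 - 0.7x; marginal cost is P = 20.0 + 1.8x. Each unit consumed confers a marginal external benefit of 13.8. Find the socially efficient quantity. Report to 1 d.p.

Social marginal benefit = demand + MEB = 104.8 - 0.7x.
Set SMB = MC: 104.8 - 0.7x = 20.0 + 1.8x → x* = 33.9200.

x* = 33.9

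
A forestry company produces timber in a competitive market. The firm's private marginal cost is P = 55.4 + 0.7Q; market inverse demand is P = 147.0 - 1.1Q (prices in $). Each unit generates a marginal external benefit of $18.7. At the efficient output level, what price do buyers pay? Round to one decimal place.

Social marginal cost = private MC − MEB = 36.7 + 0.7Q.
Set SMC = demand: 36.7 + 0.7Q = 147.0 - 1.1Q → Q* = 61.2778.
Consumer price on the demand curve at Q*: 147.0 − 1.1×61.2778 = 79.5944.

P = $79.6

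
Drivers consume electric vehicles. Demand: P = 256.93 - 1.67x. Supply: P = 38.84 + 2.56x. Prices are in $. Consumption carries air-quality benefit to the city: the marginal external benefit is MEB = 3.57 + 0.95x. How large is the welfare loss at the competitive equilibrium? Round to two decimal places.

DWL = $420.96

Market equilibrium (private): 38.84 + 2.56x = 256.93 - 1.67x → x_m = 51.5579.
Social marginal benefit = demand + MEB = 260.50 - 0.72x.
Set SMB = MC: 260.50 - 0.72x = 38.84 + 2.56x → x* = 67.5793.
The loss is the area between SMB and MC from x* to x_m; with linear curves that's a triangle of height MEB(x_m).
DWL = ½ × 16.0214 × 52.5500 = 420.9623.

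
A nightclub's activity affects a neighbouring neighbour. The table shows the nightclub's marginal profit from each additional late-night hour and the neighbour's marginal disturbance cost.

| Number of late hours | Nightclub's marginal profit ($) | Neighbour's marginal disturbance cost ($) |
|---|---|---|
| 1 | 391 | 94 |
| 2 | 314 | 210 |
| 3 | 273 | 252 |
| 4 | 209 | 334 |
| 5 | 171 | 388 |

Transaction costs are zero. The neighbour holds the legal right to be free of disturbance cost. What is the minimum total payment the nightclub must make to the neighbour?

Efficient level: marginal profit ≥ marginal disturbance cost through level 3, so k* = 3.
With the neighbour holding the right, the nightclub must at least compensate total damage at k*: 94 + 210 + 252 = 556.

$556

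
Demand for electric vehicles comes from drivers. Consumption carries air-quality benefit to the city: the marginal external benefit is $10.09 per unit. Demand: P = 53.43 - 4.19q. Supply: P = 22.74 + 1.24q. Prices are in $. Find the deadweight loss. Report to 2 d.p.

DWL = $9.37

Market equilibrium (private): 22.74 + 1.24q = 53.43 - 4.19q → q_m = 5.6519.
Social marginal benefit = demand + MEB = 63.52 - 4.19q.
Set SMB = MC: 63.52 - 4.19q = 22.74 + 1.24q → q* = 7.5101.
The welfare-loss triangle has base |q_m − q*| and height MEB(q_m) (the vertical gap between SMB and MC is zero at q* and MEB at q_m).
DWL = ½ × 1.8582 × 10.0900 = 9.3746.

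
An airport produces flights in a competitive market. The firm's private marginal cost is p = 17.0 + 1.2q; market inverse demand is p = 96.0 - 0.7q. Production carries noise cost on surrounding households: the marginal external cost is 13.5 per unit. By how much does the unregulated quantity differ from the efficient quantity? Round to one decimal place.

7.1 units

Market equilibrium (private): 17.0 + 1.2q = 96.0 - 0.7q → q_m = 41.5789.
Social marginal cost = private MC + MEC = 30.5 + 1.2q.
Set SMC = demand: 30.5 + 1.2q = 96.0 - 0.7q → q* = 34.4737.
Gap = |41.5789 − 34.4737| = 7.1052.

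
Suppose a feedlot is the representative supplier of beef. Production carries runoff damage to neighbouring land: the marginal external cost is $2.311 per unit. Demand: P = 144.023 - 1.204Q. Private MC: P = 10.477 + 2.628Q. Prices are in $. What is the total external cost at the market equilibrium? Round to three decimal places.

$80.539

Market equilibrium (private): 10.477 + 2.628Q = 144.023 - 1.204Q → Q_m = 34.8502.
Total external cost = MEC × Q_m = 2.311 × 34.8502 = 80.5388.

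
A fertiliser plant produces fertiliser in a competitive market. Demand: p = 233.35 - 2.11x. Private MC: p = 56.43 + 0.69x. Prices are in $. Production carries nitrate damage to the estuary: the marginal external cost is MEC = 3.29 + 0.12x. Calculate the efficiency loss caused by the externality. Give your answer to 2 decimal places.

Market equilibrium (private): 56.43 + 0.69x = 233.35 - 2.11x → x_m = 63.1857.
Social marginal cost = private MC + MEC = 59.72 + 0.81x.
Set SMC = demand: 59.72 + 0.81x = 233.35 - 2.11x → x* = 59.4623.
The welfare-loss triangle has base |x_m − x*| and height MEC(x_m) (the vertical gap between SMC and demand is zero at x* and MEC at x_m).
DWL = ½ × 3.7234 × 10.8723 = 20.2410.

DWL = $20.24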